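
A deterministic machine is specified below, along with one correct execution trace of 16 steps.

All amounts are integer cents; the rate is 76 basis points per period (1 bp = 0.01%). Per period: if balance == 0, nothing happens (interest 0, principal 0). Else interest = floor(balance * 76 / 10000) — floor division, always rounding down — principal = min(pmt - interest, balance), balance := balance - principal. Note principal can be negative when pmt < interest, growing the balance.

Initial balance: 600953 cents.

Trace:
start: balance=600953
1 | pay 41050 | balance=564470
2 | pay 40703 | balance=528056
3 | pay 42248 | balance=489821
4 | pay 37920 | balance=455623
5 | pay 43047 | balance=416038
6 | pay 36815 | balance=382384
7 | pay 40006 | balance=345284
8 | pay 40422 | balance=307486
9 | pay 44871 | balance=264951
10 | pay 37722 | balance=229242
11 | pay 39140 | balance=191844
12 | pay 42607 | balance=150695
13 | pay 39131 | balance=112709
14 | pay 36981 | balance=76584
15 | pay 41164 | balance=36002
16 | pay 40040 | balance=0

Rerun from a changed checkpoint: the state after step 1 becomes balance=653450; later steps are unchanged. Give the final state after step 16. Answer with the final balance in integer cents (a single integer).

state after step 1 := balance=653450
2 | pay 40703 | balance=617713
3 | pay 42248 | balance=580159
4 | pay 37920 | balance=546648
5 | pay 43047 | balance=507755
6 | pay 36815 | balance=474798
7 | pay 40006 | balance=438400
8 | pay 40422 | balance=401309
9 | pay 44871 | balance=359487
10 | pay 37722 | balance=324497
11 | pay 39140 | balance=287823
12 | pay 42607 | balance=247403
13 | pay 39131 | balance=210152
14 | pay 36981 | balance=174768
15 | pay 41164 | balance=134932
16 | pay 40040 | balance=95917

95917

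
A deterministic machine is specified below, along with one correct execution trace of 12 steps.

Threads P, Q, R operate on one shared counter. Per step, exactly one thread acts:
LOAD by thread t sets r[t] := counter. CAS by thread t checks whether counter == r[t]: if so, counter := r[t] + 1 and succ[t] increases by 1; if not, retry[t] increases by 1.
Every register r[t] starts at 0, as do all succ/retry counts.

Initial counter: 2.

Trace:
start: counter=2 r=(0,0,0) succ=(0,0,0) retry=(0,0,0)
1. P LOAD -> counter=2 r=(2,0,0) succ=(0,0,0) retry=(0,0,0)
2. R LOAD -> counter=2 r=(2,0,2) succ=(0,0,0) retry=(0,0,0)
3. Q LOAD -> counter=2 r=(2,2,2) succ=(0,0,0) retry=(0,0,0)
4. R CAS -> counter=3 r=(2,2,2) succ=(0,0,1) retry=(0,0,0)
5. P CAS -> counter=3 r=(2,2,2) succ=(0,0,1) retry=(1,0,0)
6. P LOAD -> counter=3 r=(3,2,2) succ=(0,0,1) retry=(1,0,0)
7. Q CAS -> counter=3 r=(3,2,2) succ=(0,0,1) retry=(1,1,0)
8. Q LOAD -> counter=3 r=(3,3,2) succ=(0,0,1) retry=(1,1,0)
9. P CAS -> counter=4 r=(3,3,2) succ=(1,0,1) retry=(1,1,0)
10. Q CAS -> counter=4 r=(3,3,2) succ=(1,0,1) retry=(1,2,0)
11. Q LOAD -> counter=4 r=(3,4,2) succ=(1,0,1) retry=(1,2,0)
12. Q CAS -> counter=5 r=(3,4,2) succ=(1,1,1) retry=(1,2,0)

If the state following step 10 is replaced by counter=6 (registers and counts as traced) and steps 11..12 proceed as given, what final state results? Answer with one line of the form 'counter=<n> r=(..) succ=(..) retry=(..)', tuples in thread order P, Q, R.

state after step 10 := counter=6 r=(3,3,2) succ=(1,0,1) retry=(1,2,0)
11. Q LOAD -> counter=6 r=(3,6,2) succ=(1,0,1) retry=(1,2,0)
12. Q CAS -> counter=7 r=(3,6,2) succ=(1,1,1) retry=(1,2,0)

counter=7 r=(3,6,2) succ=(1,1,1) retry=(1,2,0)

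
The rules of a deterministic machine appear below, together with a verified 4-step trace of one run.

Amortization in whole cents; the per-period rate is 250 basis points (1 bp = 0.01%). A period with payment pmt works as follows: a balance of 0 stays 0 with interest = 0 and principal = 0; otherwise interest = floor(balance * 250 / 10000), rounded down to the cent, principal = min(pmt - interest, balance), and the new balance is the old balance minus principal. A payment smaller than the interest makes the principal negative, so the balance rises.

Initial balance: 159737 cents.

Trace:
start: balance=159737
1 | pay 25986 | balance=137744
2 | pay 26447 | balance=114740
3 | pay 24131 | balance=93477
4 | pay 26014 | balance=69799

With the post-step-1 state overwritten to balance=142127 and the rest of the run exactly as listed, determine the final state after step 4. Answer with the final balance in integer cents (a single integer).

state after step 1 := balance=142127
2 | pay 26447 | balance=119233
3 | pay 24131 | balance=98082
4 | pay 26014 | balance=74520

74520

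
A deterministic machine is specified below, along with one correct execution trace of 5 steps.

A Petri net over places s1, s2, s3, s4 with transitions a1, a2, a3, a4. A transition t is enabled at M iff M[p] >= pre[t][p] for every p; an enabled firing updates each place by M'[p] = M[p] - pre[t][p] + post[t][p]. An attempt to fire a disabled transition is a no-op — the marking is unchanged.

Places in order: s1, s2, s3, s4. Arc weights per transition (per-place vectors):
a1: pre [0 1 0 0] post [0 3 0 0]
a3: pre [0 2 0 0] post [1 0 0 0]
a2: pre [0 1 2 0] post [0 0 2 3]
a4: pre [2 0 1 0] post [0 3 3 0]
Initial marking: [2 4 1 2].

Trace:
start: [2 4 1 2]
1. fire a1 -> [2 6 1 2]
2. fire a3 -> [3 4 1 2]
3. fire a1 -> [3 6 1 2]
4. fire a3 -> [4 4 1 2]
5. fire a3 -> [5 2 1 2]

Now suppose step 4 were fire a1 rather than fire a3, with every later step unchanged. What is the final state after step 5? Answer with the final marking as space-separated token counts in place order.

(re-executing from step 4 with the substitution; state before step 4: [3 6 1 2])
4. fire a1 -> [3 8 1 2]
5. fire a3 -> [4 6 1 2]

4 6 1 2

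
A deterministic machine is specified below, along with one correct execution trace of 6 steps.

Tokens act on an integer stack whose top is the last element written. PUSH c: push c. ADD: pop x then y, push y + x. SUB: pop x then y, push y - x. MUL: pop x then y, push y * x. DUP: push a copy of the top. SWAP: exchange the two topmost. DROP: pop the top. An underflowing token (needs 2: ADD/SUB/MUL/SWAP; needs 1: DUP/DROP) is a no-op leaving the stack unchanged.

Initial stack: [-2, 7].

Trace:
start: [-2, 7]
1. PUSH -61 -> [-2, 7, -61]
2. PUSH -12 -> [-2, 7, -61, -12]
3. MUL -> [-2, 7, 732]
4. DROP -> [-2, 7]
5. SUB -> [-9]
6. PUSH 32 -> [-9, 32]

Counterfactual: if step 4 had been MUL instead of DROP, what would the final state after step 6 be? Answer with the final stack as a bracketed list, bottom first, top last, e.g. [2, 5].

[-5126, 32]

(re-executing from step 4 with the substitution; state before step 4: [-2, 7, 732])
4. MUL -> [-2, 5124]
5. SUB -> [-5126]
6. PUSH 32 -> [-5126, 32]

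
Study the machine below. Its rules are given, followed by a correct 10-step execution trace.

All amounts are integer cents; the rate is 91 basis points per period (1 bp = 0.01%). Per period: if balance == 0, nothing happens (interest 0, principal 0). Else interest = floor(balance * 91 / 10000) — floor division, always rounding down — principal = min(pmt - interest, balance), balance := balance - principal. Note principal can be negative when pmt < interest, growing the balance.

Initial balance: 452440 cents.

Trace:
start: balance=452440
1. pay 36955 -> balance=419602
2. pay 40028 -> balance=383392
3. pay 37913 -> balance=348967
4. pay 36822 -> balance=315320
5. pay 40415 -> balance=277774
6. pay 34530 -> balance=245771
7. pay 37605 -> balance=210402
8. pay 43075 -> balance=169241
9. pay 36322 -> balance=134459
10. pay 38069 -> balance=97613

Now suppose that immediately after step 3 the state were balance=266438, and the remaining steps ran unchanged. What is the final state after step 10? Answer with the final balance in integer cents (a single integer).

state after step 3 := balance=266438
4. pay 36822 -> balance=232040
5. pay 40415 -> balance=193736
6. pay 34530 -> balance=160968
7. pay 37605 -> balance=124827
8. pay 43075 -> balance=82887
9. pay 36322 -> balance=47319
10. pay 38069 -> balance=9680

9680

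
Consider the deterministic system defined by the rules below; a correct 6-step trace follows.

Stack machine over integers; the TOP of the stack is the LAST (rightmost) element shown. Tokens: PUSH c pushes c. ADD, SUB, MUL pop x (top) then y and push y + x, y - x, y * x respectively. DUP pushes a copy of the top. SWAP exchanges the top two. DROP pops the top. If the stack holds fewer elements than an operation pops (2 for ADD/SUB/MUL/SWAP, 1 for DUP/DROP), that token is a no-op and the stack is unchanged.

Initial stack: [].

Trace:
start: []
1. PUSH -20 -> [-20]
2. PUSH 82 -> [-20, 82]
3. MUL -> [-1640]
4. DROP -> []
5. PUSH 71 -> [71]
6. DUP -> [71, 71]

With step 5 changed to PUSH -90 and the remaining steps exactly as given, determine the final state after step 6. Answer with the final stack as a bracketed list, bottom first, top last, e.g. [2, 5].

(re-executing from step 5 with the substitution; state before step 5: [])
5. PUSH -90 -> [-90]
6. DUP -> [-90, -90]

[-90, -90]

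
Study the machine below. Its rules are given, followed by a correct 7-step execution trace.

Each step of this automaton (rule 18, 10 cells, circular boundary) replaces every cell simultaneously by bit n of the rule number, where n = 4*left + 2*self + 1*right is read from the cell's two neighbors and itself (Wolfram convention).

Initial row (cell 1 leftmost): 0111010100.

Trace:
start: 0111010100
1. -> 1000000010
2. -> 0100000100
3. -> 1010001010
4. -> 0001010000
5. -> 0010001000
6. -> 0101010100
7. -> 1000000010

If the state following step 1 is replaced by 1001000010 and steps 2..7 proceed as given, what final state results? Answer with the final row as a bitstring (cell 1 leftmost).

1000010110

state after step 1 := 1001000010
2. -> 0110100100
3. -> 1000011010
4. -> 0100100000
5. -> 1011010000
6. -> 0000001001
7. -> 1000010110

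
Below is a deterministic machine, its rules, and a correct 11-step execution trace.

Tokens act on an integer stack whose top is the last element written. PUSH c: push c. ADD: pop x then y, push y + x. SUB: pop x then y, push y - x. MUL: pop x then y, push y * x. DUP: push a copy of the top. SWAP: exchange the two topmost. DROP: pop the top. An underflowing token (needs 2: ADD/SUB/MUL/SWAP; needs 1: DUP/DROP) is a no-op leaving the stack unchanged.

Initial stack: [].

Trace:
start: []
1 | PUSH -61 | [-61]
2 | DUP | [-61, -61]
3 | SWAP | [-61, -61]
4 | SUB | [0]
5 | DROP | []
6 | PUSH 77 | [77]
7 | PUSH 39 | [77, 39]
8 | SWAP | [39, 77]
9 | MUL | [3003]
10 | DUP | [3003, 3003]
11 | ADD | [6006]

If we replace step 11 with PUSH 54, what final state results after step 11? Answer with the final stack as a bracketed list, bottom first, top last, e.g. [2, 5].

[3003, 3003, 54]

(re-executing from step 11 with the substitution; state before step 11: [3003, 3003])
11 | PUSH 54 | [3003, 3003, 54]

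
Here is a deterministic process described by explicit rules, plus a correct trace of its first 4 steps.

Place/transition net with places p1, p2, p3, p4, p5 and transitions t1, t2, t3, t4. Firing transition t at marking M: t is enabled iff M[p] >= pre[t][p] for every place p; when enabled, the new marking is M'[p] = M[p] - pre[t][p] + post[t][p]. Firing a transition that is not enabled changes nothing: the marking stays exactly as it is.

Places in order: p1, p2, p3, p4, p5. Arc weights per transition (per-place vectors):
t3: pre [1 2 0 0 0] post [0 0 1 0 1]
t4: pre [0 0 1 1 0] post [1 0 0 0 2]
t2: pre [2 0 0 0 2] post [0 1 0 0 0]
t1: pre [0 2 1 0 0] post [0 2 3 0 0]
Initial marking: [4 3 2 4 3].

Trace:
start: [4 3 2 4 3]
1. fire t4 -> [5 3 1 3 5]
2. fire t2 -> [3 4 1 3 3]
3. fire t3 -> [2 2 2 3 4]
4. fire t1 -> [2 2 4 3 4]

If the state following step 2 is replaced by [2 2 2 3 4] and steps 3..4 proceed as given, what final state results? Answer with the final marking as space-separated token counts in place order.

1 0 3 3 5

state after step 2 := [2 2 2 3 4]
3. fire t3 -> [1 0 3 3 5]
4. fire t1 -> [1 0 3 3 5]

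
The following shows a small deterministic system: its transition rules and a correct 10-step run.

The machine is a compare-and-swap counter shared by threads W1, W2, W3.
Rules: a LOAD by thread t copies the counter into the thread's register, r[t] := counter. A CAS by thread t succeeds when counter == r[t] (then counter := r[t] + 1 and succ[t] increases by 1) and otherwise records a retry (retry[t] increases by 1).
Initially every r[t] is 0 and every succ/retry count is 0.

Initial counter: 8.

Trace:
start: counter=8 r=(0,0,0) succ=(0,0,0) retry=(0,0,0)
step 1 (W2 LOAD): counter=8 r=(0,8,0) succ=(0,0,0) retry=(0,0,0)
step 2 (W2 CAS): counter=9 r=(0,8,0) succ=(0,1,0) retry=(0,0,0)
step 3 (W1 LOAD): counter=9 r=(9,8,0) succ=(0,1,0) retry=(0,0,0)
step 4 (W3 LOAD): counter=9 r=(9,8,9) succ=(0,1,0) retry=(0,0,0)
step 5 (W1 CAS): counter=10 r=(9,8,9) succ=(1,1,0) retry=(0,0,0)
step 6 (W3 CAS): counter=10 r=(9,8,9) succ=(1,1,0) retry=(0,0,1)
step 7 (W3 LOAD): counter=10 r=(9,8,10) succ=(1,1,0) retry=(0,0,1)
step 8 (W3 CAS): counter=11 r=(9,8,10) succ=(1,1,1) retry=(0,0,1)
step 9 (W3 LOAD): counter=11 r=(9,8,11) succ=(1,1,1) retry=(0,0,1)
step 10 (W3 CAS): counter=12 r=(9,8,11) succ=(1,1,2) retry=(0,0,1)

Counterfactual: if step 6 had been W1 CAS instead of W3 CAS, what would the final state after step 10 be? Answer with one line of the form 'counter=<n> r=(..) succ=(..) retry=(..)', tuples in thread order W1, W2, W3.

counter=12 r=(9,8,11) succ=(1,1,2) retry=(1,0,0)

(re-executing from step 6 with the substitution; state before step 6: counter=10 r=(9,8,9) succ=(1,1,0) retry=(0,0,0))
step 6 (W1 CAS): counter=10 r=(9,8,9) succ=(1,1,0) retry=(1,0,0)
step 7 (W3 LOAD): counter=10 r=(9,8,10) succ=(1,1,0) retry=(1,0,0)
step 8 (W3 CAS): counter=11 r=(9,8,10) succ=(1,1,1) retry=(1,0,0)
step 9 (W3 LOAD): counter=11 r=(9,8,11) succ=(1,1,1) retry=(1,0,0)
step 10 (W3 CAS): counter=12 r=(9,8,11) succ=(1,1,2) retry=(1,0,0)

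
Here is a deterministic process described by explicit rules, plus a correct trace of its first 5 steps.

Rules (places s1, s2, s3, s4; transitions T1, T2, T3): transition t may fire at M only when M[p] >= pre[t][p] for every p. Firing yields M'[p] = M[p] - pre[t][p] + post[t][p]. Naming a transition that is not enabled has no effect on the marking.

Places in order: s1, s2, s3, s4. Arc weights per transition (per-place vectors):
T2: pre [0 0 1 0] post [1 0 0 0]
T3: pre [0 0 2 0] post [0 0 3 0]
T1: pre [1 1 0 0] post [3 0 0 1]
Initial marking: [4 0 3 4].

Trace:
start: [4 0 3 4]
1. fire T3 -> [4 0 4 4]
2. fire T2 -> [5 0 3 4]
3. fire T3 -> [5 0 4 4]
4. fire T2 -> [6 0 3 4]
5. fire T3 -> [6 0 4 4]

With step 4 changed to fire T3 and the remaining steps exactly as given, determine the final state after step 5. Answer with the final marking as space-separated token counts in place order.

(re-executing from step 4 with the substitution; state before step 4: [5 0 4 4])
4. fire T3 -> [5 0 5 4]
5. fire T3 -> [5 0 6 4]

5 0 6 4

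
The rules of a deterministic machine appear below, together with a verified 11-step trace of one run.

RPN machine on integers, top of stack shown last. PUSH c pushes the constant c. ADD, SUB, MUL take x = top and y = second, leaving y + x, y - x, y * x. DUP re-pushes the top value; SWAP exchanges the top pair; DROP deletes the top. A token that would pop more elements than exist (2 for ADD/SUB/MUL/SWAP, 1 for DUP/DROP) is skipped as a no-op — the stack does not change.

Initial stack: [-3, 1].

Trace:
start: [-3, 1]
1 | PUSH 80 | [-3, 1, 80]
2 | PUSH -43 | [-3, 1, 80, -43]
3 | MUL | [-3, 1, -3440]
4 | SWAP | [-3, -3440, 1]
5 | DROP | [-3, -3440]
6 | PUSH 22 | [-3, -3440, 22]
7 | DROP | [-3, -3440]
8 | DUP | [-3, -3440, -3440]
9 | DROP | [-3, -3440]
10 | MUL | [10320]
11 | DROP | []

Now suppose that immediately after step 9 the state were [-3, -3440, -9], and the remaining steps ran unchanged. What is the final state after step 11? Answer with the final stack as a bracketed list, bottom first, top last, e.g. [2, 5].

[-3]

state after step 9 := [-3, -3440, -9]
10 | MUL | [-3, 30960]
11 | DROP | [-3]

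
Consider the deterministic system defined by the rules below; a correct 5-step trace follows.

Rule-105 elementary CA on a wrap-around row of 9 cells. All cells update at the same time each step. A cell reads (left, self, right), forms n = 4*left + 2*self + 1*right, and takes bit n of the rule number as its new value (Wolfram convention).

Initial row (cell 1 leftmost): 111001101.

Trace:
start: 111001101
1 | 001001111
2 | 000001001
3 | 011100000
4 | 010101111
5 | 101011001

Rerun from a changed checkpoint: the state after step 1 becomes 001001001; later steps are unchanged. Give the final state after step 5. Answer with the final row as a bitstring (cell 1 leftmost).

111111111

state after step 1 := 001001001
2 | 000000000
3 | 111111111
4 | 000000000
5 | 111111111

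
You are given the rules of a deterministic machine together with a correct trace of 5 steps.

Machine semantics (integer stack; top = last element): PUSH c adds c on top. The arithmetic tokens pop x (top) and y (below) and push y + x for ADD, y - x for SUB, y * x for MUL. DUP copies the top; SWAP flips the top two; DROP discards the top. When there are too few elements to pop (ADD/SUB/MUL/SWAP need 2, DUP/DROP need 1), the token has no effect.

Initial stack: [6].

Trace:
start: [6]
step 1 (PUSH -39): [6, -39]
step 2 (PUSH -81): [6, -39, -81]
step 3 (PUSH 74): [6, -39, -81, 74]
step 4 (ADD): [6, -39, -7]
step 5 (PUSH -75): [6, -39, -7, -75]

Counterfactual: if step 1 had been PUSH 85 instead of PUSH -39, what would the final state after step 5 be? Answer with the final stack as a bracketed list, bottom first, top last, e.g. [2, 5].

[6, 85, -7, -75]

(re-executing from step 1 with the substitution; state before step 1: [6])
step 1 (PUSH 85): [6, 85]
step 2 (PUSH -81): [6, 85, -81]
step 3 (PUSH 74): [6, 85, -81, 74]
step 4 (ADD): [6, 85, -7]
step 5 (PUSH -75): [6, 85, -7, -75]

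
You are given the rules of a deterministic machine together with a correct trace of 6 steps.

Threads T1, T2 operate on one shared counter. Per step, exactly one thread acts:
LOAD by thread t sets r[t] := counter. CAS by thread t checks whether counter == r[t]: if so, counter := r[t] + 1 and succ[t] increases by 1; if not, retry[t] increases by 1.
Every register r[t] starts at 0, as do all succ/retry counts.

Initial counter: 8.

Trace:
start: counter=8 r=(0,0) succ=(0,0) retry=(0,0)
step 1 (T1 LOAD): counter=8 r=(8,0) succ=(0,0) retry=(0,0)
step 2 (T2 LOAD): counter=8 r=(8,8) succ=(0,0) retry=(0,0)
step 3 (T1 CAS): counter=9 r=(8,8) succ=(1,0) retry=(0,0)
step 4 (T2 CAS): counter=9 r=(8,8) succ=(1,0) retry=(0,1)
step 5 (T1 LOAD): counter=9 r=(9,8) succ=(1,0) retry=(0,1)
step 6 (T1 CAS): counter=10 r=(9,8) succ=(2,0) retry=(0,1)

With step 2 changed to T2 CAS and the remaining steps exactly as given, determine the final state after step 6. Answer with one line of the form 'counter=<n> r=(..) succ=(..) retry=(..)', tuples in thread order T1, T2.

counter=10 r=(9,0) succ=(2,0) retry=(0,2)

(re-executing from step 2 with the substitution; state before step 2: counter=8 r=(8,0) succ=(0,0) retry=(0,0))
step 2 (T2 CAS): counter=8 r=(8,0) succ=(0,0) retry=(0,1)
step 3 (T1 CAS): counter=9 r=(8,0) succ=(1,0) retry=(0,1)
step 4 (T2 CAS): counter=9 r=(8,0) succ=(1,0) retry=(0,2)
step 5 (T1 LOAD): counter=9 r=(9,0) succ=(1,0) retry=(0,2)
step 6 (T1 CAS): counter=10 r=(9,0) succ=(2,0) retry=(0,2)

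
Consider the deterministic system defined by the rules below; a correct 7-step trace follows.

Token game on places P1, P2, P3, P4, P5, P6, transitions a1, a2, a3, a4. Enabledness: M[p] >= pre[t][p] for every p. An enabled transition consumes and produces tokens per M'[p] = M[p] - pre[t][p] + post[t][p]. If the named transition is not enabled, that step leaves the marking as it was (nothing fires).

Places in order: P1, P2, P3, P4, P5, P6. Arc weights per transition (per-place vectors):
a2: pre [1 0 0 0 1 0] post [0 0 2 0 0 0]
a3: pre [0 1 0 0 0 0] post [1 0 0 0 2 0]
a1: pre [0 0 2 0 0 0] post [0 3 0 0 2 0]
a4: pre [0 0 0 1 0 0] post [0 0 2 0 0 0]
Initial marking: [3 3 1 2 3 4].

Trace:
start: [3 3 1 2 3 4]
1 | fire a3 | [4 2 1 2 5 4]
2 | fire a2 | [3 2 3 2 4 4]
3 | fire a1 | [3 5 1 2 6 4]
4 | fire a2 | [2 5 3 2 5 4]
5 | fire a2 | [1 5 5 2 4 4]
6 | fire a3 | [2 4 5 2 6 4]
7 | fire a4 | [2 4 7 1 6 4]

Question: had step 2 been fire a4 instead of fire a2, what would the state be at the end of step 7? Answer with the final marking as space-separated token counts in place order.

(re-executing from step 2 with the substitution; state before step 2: [4 2 1 2 5 4])
2 | fire a4 | [4 2 3 1 5 4]
3 | fire a1 | [4 5 1 1 7 4]
4 | fire a2 | [3 5 3 1 6 4]
5 | fire a2 | [2 5 5 1 5 4]
6 | fire a3 | [3 4 5 1 7 4]
7 | fire a4 | [3 4 7 0 7 4]

3 4 7 0 7 4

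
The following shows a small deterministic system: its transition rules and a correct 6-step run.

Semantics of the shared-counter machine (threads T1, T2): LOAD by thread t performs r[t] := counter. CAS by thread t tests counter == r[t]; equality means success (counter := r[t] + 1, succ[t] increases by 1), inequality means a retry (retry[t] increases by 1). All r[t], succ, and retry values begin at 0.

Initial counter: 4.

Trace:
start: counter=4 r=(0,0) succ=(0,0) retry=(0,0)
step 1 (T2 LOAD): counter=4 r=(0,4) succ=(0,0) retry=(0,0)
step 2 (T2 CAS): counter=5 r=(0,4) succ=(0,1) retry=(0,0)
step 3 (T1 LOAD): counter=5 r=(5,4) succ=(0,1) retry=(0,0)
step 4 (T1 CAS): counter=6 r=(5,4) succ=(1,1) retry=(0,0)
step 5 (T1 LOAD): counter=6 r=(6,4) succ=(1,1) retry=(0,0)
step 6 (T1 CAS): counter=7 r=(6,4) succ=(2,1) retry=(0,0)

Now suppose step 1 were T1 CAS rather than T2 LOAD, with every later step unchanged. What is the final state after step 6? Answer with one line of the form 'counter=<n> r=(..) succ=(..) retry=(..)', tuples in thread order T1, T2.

counter=6 r=(5,0) succ=(2,0) retry=(1,1)

(re-executing from step 1 with the substitution; state before step 1: counter=4 r=(0,0) succ=(0,0) retry=(0,0))
step 1 (T1 CAS): counter=4 r=(0,0) succ=(0,0) retry=(1,0)
step 2 (T2 CAS): counter=4 r=(0,0) succ=(0,0) retry=(1,1)
step 3 (T1 LOAD): counter=4 r=(4,0) succ=(0,0) retry=(1,1)
step 4 (T1 CAS): counter=5 r=(4,0) succ=(1,0) retry=(1,1)
step 5 (T1 LOAD): counter=5 r=(5,0) succ=(1,0) retry=(1,1)
step 6 (T1 CAS): counter=6 r=(5,0) succ=(2,0) retry=(1,1)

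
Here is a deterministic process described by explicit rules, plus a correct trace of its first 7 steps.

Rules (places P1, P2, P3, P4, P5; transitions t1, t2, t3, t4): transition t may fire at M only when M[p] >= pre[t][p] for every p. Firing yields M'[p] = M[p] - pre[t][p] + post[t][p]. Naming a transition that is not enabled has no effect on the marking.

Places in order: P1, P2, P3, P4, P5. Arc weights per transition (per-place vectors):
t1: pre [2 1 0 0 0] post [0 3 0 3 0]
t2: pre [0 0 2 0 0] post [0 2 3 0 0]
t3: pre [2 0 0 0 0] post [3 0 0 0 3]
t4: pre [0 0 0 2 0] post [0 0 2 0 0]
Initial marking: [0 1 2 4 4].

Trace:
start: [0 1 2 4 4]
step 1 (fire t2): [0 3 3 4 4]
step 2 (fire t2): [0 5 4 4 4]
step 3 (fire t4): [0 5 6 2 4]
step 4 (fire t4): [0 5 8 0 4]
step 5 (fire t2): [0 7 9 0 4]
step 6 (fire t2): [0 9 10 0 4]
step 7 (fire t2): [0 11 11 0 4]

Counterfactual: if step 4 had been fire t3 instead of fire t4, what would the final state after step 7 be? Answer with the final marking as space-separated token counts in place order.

(re-executing from step 4 with the substitution; state before step 4: [0 5 6 2 4])
step 4 (fire t3): [0 5 6 2 4]
step 5 (fire t2): [0 7 7 2 4]
step 6 (fire t2): [0 9 8 2 4]
step 7 (fire t2): [0 11 9 2 4]

0 11 9 2 4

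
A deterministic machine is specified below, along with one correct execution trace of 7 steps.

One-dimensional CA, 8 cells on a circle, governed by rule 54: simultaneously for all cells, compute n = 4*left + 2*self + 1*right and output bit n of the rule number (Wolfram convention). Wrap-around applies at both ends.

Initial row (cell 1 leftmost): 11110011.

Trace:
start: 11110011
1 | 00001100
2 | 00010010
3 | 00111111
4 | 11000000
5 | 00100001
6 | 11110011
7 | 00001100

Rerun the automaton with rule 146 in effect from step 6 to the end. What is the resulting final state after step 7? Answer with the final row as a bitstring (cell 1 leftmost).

(re-executing steps 6..7 under rule 146; state before step 6: 00100001)
6 | 11010010
7 | 00001100

00001100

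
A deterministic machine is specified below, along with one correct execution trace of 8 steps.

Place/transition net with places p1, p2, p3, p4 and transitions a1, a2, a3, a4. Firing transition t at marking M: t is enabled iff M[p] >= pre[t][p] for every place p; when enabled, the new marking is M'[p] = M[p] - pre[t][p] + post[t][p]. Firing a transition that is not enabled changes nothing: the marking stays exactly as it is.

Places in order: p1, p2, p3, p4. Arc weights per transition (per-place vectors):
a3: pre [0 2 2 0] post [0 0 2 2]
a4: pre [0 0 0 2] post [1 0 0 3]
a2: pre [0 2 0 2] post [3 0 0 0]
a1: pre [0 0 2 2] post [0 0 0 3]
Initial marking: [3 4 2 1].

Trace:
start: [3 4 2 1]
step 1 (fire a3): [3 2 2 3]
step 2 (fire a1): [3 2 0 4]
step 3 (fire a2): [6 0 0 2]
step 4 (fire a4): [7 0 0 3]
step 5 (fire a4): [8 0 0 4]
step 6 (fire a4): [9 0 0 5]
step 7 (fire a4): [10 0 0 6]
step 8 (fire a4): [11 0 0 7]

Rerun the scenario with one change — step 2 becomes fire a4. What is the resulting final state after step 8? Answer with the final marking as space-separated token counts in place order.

12 0 2 7

(re-executing from step 2 with the substitution; state before step 2: [3 2 2 3])
step 2 (fire a4): [4 2 2 4]
step 3 (fire a2): [7 0 2 2]
step 4 (fire a4): [8 0 2 3]
step 5 (fire a4): [9 0 2 4]
step 6 (fire a4): [10 0 2 5]
step 7 (fire a4): [11 0 2 6]
step 8 (fire a4): [12 0 2 7]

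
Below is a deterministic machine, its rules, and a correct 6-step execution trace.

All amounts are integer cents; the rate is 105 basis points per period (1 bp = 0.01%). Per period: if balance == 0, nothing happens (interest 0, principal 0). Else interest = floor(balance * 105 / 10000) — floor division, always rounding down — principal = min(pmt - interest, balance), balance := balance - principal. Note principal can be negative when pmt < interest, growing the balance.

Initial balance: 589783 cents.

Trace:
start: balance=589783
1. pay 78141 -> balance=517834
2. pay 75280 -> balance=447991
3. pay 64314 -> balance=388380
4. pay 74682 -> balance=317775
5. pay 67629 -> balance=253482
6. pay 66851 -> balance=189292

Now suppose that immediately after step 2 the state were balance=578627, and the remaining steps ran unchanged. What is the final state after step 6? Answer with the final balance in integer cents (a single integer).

state after step 2 := balance=578627
3. pay 64314 -> balance=520388
4. pay 74682 -> balance=451170
5. pay 67629 -> balance=388278
6. pay 66851 -> balance=325503

325503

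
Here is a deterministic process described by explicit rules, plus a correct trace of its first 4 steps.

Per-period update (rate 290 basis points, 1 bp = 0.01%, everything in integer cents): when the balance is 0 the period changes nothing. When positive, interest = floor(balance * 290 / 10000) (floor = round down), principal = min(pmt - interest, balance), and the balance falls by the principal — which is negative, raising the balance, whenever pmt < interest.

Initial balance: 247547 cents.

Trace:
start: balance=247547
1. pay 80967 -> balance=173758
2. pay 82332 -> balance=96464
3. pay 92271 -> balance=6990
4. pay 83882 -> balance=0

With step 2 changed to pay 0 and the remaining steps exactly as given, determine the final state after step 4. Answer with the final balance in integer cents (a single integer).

(re-executing from step 2 with the substitution; state before step 2: balance=173758)
2. pay 0 -> balance=178796
3. pay 92271 -> balance=91710
4. pay 83882 -> balance=10487

10487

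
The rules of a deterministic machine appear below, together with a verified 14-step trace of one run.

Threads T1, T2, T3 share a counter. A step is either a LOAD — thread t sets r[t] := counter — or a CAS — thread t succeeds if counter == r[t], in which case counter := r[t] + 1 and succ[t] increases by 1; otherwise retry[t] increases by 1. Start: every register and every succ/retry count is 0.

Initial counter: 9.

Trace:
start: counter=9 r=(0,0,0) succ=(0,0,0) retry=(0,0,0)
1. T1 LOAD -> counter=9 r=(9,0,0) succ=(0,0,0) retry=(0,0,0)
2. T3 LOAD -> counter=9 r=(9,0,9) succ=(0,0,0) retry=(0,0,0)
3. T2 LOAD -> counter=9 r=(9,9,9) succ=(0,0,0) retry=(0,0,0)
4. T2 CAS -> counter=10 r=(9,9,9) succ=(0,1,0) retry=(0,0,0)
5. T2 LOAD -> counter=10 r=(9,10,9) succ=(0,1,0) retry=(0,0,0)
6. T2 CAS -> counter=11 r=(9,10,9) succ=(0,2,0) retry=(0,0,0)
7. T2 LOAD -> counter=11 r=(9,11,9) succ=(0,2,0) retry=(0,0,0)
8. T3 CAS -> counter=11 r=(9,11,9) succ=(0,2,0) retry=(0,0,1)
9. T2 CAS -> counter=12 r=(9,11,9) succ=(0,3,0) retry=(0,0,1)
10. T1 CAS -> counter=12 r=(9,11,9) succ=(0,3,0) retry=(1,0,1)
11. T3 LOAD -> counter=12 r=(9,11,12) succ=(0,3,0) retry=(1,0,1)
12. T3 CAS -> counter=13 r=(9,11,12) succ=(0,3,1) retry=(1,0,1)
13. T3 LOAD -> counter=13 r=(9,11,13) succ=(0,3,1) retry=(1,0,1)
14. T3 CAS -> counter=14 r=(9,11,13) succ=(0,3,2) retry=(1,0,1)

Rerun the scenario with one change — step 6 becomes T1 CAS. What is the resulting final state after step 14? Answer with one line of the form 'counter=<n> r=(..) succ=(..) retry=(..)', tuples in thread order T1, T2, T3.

(re-executing from step 6 with the substitution; state before step 6: counter=10 r=(9,10,9) succ=(0,1,0) retry=(0,0,0))
6. T1 CAS -> counter=10 r=(9,10,9) succ=(0,1,0) retry=(1,0,0)
7. T2 LOAD -> counter=10 r=(9,10,9) succ=(0,1,0) retry=(1,0,0)
8. T3 CAS -> counter=10 r=(9,10,9) succ=(0,1,0) retry=(1,0,1)
9. T2 CAS -> counter=11 r=(9,10,9) succ=(0,2,0) retry=(1,0,1)
10. T1 CAS -> counter=11 r=(9,10,9) succ=(0,2,0) retry=(2,0,1)
11. T3 LOAD -> counter=11 r=(9,10,11) succ=(0,2,0) retry=(2,0,1)
12. T3 CAS -> counter=12 r=(9,10,11) succ=(0,2,1) retry=(2,0,1)
13. T3 LOAD -> counter=12 r=(9,10,12) succ=(0,2,1) retry=(2,0,1)
14. T3 CAS -> counter=13 r=(9,10,12) succ=(0,2,2) retry=(2,0,1)

counter=13 r=(9,10,12) succ=(0,2,2) retry=(2,0,1)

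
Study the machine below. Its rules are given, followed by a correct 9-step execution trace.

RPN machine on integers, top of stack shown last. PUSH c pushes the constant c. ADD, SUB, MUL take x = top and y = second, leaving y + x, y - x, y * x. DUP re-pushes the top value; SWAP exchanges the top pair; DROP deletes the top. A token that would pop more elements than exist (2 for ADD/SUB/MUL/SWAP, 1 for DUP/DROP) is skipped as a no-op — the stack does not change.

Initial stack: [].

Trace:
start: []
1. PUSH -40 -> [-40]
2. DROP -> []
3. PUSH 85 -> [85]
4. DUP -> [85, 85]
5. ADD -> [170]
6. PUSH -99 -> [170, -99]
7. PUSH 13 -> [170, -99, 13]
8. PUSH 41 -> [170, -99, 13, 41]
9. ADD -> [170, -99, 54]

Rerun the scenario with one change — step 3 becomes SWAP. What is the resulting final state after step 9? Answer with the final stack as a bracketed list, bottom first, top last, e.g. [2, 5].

(re-executing from step 3 with the substitution; state before step 3: [])
3. SWAP -> []
4. DUP -> []
5. ADD -> []
6. PUSH -99 -> [-99]
7. PUSH 13 -> [-99, 13]
8. PUSH 41 -> [-99, 13, 41]
9. ADD -> [-99, 54]

[-99, 54]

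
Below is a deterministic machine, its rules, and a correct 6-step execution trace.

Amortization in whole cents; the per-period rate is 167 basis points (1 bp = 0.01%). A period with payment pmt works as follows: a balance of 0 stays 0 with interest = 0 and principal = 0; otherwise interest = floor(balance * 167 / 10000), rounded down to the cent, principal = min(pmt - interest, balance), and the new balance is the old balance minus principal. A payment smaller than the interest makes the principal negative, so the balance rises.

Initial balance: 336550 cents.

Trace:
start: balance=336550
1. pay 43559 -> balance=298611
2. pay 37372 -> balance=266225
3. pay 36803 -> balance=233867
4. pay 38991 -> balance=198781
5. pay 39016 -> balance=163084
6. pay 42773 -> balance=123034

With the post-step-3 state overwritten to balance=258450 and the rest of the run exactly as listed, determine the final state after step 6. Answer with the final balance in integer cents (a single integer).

state after step 3 := balance=258450
4. pay 38991 -> balance=223775
5. pay 39016 -> balance=188496
6. pay 42773 -> balance=148870

148870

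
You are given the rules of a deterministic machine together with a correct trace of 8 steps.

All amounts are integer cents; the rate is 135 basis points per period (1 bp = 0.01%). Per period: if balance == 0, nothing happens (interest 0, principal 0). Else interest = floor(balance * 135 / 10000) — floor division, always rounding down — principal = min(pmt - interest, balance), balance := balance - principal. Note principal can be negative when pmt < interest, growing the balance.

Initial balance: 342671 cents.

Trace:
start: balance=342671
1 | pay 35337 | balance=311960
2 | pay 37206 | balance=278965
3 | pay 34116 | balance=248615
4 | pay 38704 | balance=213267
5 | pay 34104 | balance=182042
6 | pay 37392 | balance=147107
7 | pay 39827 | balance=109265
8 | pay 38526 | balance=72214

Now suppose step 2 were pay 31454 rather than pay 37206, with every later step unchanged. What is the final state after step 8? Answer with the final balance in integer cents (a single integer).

(re-executing from step 2 with the substitution; state before step 2: balance=311960)
2 | pay 31454 | balance=284717
3 | pay 34116 | balance=254444
4 | pay 38704 | balance=219174
5 | pay 34104 | balance=188028
6 | pay 37392 | balance=153174
7 | pay 39827 | balance=115414
8 | pay 38526 | balance=78446

78446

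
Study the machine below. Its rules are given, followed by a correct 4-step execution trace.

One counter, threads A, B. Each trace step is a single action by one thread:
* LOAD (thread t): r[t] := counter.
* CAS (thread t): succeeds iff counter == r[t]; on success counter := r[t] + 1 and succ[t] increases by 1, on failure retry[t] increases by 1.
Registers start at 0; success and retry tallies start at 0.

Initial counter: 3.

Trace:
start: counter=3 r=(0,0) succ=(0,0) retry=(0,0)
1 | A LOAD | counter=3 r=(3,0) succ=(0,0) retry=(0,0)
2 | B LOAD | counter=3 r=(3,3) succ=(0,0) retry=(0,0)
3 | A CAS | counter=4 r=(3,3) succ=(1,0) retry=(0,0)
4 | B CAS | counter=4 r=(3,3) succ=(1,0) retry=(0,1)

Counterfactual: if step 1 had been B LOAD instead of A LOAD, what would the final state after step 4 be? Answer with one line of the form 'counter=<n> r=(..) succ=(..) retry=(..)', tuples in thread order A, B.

counter=4 r=(0,3) succ=(0,1) retry=(1,0)

(re-executing from step 1 with the substitution; state before step 1: counter=3 r=(0,0) succ=(0,0) retry=(0,0))
1 | B LOAD | counter=3 r=(0,3) succ=(0,0) retry=(0,0)
2 | B LOAD | counter=3 r=(0,3) succ=(0,0) retry=(0,0)
3 | A CAS | counter=3 r=(0,3) succ=(0,0) retry=(1,0)
4 | B CAS | counter=4 r=(0,3) succ=(0,1) retry=(1,0)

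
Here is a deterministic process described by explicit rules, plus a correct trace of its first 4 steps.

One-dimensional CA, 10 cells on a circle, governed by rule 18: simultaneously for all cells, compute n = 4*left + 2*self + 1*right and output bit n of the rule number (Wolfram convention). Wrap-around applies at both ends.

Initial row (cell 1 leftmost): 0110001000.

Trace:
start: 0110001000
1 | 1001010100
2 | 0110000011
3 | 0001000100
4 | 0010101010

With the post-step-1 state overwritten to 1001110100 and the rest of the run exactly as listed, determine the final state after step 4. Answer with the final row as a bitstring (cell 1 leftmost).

0010101010

state after step 1 := 1001110100
2 | 0110000011
3 | 0001000100
4 | 0010101010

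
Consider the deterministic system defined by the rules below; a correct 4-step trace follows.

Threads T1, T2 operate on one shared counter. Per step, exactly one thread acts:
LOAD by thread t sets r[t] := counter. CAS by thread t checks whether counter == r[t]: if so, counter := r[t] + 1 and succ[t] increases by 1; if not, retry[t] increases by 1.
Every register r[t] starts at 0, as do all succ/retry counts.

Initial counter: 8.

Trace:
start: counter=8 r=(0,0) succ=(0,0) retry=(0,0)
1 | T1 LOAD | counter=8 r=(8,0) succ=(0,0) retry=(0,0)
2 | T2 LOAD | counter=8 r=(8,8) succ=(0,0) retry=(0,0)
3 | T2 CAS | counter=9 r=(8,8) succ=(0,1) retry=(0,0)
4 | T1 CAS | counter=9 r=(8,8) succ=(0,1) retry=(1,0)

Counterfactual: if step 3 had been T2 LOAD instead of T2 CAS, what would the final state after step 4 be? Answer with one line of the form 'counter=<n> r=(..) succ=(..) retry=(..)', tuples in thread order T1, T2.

counter=9 r=(8,8) succ=(1,0) retry=(0,0)

(re-executing from step 3 with the substitution; state before step 3: counter=8 r=(8,8) succ=(0,0) retry=(0,0))
3 | T2 LOAD | counter=8 r=(8,8) succ=(0,0) retry=(0,0)
4 | T1 CAS | counter=9 r=(8,8) succ=(1,0) retry=(0,0)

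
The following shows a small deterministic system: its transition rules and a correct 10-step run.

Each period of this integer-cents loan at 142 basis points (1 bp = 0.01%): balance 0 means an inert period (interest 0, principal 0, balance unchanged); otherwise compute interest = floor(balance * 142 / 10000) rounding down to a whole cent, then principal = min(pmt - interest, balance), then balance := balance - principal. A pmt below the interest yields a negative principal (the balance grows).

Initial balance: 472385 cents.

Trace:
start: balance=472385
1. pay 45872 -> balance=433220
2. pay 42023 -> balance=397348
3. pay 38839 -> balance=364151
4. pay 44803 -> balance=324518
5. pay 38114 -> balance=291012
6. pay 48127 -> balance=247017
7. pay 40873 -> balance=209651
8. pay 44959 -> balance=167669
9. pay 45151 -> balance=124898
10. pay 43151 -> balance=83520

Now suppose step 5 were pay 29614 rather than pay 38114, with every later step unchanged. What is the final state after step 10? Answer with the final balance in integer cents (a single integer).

(re-executing from step 5 with the substitution; state before step 5: balance=324518)
5. pay 29614 -> balance=299512
6. pay 48127 -> balance=255638
7. pay 40873 -> balance=218395
8. pay 44959 -> balance=176537
9. pay 45151 -> balance=133892
10. pay 43151 -> balance=92642

92642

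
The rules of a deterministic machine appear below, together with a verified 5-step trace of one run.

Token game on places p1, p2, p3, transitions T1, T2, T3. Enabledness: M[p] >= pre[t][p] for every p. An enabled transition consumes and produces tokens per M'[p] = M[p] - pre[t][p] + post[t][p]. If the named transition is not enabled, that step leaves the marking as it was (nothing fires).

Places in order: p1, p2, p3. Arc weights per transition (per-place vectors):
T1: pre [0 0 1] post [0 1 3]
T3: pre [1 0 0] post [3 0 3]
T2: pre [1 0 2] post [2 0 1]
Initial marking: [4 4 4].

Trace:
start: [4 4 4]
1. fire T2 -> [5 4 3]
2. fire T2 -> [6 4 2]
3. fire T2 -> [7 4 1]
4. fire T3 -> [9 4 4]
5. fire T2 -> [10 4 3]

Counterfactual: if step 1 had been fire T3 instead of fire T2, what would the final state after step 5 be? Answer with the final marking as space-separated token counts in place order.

11 4 7

(re-executing from step 1 with the substitution; state before step 1: [4 4 4])
1. fire T3 -> [6 4 7]
2. fire T2 -> [7 4 6]
3. fire T2 -> [8 4 5]
4. fire T3 -> [10 4 8]
5. fire T2 -> [11 4 7]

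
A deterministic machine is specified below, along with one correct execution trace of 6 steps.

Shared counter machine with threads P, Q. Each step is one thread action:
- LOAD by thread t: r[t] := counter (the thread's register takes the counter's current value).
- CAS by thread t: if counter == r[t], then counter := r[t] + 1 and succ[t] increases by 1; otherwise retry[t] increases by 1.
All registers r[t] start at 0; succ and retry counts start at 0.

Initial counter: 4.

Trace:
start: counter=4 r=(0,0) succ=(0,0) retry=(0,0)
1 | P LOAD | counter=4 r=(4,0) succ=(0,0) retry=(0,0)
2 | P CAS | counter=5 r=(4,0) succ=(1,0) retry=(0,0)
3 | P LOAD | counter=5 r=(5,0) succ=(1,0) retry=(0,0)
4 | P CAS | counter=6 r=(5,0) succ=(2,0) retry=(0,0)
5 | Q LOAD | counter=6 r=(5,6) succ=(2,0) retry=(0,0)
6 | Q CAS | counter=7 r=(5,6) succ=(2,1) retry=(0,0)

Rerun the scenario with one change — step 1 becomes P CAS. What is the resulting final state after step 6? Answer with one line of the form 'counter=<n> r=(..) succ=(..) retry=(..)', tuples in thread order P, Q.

(re-executing from step 1 with the substitution; state before step 1: counter=4 r=(0,0) succ=(0,0) retry=(0,0))
1 | P CAS | counter=4 r=(0,0) succ=(0,0) retry=(1,0)
2 | P CAS | counter=4 r=(0,0) succ=(0,0) retry=(2,0)
3 | P LOAD | counter=4 r=(4,0) succ=(0,0) retry=(2,0)
4 | P CAS | counter=5 r=(4,0) succ=(1,0) retry=(2,0)
5 | Q LOAD | counter=5 r=(4,5) succ=(1,0) retry=(2,0)
6 | Q CAS | counter=6 r=(4,5) succ=(1,1) retry=(2,0)

counter=6 r=(4,5) succ=(1,1) retry=(2,0)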